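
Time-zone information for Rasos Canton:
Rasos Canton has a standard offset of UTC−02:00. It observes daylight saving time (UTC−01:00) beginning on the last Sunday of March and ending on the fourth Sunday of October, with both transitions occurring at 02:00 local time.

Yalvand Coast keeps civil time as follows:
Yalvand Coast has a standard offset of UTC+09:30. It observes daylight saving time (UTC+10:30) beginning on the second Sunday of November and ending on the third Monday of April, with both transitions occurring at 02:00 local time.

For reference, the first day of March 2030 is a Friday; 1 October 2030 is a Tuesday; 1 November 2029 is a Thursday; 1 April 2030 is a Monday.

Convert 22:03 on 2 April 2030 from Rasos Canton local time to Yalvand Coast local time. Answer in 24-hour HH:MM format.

1 March 2030 is a Friday, so Sundays fall on 3, 10, 17, 24, 31; the last is March 31.
1 October 2030 is a Tuesday, so the first Sunday is October 6 and the fourth is October 27.
Daylight saving runs 31 March – 27 October; 2 April 2030 is inside that window, so Rasos Canton is at UTC−01:00.
22:03 Rasos Canton + 1h = 23:03 UTC.
1 November 2029 is a Thursday, so the first Sunday is November 4 and the second is November 11.
1 April 2030 is a Monday, so the first Monday is April 1 and the third is April 15.
At the standard offset (UTC+09:30), 23:03 UTC + 9h30m = 08:33 Yalvand Coast standard time (rolling into the next day, 3 April 2030).
The standard-time date in Yalvand Coast, 3 April 2030, falls between 11 November 2029 and 15 April 2030, so daylight saving is in effect and Yalvand Coast is at UTC+10:30.
23:03 UTC + 10h30m = 09:33 Yalvand Coast (rolling into the next day, 3 April 2030).

09:33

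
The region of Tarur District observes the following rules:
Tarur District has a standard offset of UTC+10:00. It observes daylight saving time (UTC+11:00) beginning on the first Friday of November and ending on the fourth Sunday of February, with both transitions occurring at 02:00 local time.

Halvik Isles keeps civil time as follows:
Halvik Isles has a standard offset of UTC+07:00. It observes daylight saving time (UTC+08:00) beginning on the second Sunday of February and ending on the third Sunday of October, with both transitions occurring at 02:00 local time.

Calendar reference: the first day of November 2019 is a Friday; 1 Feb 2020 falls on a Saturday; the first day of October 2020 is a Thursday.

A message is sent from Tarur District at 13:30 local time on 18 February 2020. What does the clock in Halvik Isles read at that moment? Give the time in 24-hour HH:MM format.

10:30

1 November 2019 is a Friday, so the first Friday is November 1.
1 February 2020 is a Saturday, so the first Sunday is February 2 and the fourth is February 23.
18 February 2020 lies within the daylight-saving period (1 November 2019 – 23 February 2020), so Tarur District is on daylight time, UTC+11:00.
13:30 Tarur District − 11h = 02:30 UTC.
1 February 2020 is a Saturday, so the first Sunday is February 2 and the second is February 9.
1 October 2020 is a Thursday, so the first Sunday is October 4 and the third is October 18.
At the standard offset (UTC+07:00), 02:30 UTC + 7h = 09:30 Halvik Isles standard time.
The standard-time date in Halvik Isles, 18 February 2020, lies within the daylight-saving period (9 February – 18 October), so Halvik Isles is on daylight time, UTC+08:00.
02:30 UTC + 8h = 10:30 Halvik Isles.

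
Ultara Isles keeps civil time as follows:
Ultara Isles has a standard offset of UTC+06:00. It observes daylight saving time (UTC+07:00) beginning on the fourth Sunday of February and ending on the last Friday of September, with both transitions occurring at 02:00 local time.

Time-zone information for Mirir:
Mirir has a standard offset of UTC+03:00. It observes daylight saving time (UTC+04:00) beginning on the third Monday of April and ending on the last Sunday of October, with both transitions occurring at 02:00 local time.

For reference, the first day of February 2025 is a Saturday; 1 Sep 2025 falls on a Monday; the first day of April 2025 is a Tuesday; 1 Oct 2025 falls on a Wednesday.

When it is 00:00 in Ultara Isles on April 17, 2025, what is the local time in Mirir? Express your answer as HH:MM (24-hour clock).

20:00

1 February 2025 is a Saturday, so the first Sunday is February 2 and the fourth is February 23.
1 September 2025 is a Monday, so Fridays fall on 5, 12, 19, 26; the last is September 26.
April 17, 2025 lies within the daylight-saving period (23 February – 26 September), so Ultara Isles is on daylight time, UTC+07:00.
00:00 Ultara Isles − 7h = 17:00 UTC (rolling into the previous day, 16 April 2025).
1 April 2025 is a Tuesday, so the first Monday is April 7 and the third is April 21.
1 October 2025 is a Wednesday, so Sundays fall on 5, 12, 19, 26; the last is October 26.
At the standard offset (UTC+03:00), 17:00 UTC + 3h = 20:00 Mirir standard time.
Daylight saving runs 21 April – 26 October; the standard-time date in Mirir, April 16, 2025, is outside that window, so Mirir is on standard time at UTC+03:00.
17:00 UTC + 3h = 20:00 Mirir.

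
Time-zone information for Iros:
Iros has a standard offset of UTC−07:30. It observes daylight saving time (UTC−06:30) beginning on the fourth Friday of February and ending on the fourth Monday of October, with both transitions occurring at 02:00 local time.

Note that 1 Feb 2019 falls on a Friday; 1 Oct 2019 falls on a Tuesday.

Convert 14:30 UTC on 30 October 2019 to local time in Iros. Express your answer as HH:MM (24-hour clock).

07:00

1 February 2019 is a Friday, so the first Friday is February 1 and the fourth is February 22.
1 October 2019 is a Tuesday, so the first Monday is October 7 and the fourth is October 28.
At the standard offset (UTC−07:30), 14:30 UTC − 7h30m = 07:00 Iros standard time.
The standard-time date in Iros, 30 October 2019, is outside the daylight-saving period (22 February – 28 October), so Iros is on standard time, UTC−07:30.
14:30 UTC − 7h30m = 07:00 local.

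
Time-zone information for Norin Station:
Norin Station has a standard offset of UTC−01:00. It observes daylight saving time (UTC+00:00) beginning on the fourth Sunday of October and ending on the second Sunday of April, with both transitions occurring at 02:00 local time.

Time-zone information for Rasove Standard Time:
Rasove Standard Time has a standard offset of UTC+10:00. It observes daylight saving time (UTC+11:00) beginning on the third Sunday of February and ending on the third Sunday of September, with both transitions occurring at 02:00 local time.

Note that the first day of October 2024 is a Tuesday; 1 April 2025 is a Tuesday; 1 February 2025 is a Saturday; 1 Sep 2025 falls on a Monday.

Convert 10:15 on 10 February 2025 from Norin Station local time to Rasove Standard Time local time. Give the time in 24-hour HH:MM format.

1 October 2024 is a Tuesday, so the first Sunday is October 6 and the fourth is October 27.
1 April 2025 is a Tuesday, so the first Sunday is April 6 and the second is April 13.
10 February 2025 lies within the daylight-saving period (27 October 2024 – 13 April 2025), so Norin Station is on daylight time, UTC+00:00.
10:15 Norin Station − 0h = 10:15 UTC.
1 February 2025 is a Saturday, so the first Sunday is February 2 and the third is February 16.
1 September 2025 is a Monday, so the first Sunday is September 7 and the third is September 21.
At the standard offset (UTC+10:00), 10:15 UTC + 10h = 20:15 Rasove Standard Time standard time.
The standard-time date in Rasove Standard Time, 10 February 2025, is outside the daylight-saving period (16 February – 21 September), so Rasove Standard Time is on standard time, UTC+10:00.
10:15 UTC + 10h = 20:15 Rasove Standard Time.

20:15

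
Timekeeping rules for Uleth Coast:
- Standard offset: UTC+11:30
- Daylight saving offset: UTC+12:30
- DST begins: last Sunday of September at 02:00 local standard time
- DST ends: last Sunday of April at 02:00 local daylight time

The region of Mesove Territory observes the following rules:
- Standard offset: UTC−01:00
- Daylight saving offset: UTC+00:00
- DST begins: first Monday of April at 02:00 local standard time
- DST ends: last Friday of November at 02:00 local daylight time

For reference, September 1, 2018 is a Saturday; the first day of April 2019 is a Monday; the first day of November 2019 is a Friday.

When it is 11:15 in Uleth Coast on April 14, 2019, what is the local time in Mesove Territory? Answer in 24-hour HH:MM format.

1 September 2018 is a Saturday, so Sundays fall on 2, 9, 16, 23, 30; the last is September 30.
1 April 2019 is a Monday, so Sundays fall on 7, 14, 21, 28; the last is April 28.
Daylight saving runs 30 September 2018 – 28 April 2019; April 14, 2019 is inside that window, so Uleth Coast is at UTC+12:30.
11:15 Uleth Coast − 12h30m = 22:45 UTC (rolling into the previous day, 13 April 2019).
1 April 2019 is a Monday, so the first Monday is April 1.
1 November 2019 is a Friday, so Fridays fall on 1, 8, 15, 22, 29; the last is November 29.
At the standard offset (UTC−01:00), 22:45 UTC − 1h = 21:45 Mesove Territory standard time.
The standard-time date in Mesove Territory, April 13, 2019, lies within the daylight-saving period (1 April – 29 November), so Mesove Territory is on daylight time, UTC+00:00.
22:45 UTC + 0h = 22:45 Mesove Territory.

22:45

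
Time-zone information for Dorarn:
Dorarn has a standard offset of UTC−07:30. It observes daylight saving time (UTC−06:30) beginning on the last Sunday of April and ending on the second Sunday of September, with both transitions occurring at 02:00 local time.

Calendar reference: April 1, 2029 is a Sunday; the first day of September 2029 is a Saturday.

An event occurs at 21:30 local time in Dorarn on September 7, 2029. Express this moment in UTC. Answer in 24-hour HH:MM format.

1 April 2029 is a Sunday, so Sundays fall on 1, 8, 15, 22, 29; the last is April 29.
1 September 2029 is a Saturday, so the first Sunday is September 2 and the second is September 9.
September 7, 2029 falls between 29 April and 9 September, so daylight saving is in effect and Dorarn is at UTC−06:30.
21:30 local + 6h30m = 04:00 UTC (rolling into the next day, 8 September 2029).

04:00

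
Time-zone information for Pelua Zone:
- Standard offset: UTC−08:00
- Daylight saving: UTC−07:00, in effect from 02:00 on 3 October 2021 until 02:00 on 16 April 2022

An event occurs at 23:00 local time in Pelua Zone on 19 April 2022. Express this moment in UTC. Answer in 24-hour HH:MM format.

Daylight saving runs 3 October 2021 – 16 April 2022; 19 April 2022 is outside that window, so Pelua Zone is on standard time at UTC−08:00.
23:00 local + 8h = 07:00 UTC (rolling into the next day, 20 April 2022).

07:00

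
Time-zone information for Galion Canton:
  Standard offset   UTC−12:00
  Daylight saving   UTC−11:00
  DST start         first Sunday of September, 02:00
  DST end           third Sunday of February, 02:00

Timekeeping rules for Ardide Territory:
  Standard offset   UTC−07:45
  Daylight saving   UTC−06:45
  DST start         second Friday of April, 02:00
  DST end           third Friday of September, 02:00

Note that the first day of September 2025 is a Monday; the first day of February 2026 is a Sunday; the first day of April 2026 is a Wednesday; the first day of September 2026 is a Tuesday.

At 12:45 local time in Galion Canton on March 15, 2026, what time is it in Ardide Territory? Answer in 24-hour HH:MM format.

1 September 2025 is a Monday, so the first Sunday is September 7.
1 February 2026 is a Sunday, so the first Sunday is February 1 and the third is February 15.
March 15, 2026 is outside the daylight-saving period (7 September 2025 – 15 February 2026), so Galion Canton is on standard time, UTC−12:00.
12:45 Galion Canton + 12h = 00:45 UTC (rolling into the next day, 16 March 2026).
1 April 2026 is a Wednesday, so the first Friday is April 3 and the second is April 10.
1 September 2026 is a Tuesday, so the first Friday is September 4 and the third is September 18.
At the standard offset (UTC−07:45), 00:45 UTC − 7h45m = 17:00 Ardide Territory standard time (rolling into the previous day, 15 March 2026).
The standard-time date in Ardide Territory, March 15, 2026, does not fall between 10 April and 18 September, so daylight saving is not in effect and Ardide Territory is at UTC−07:45.
00:45 UTC − 7h45m = 17:00 Ardide Territory (rolling into the previous day, 15 March 2026).

17:00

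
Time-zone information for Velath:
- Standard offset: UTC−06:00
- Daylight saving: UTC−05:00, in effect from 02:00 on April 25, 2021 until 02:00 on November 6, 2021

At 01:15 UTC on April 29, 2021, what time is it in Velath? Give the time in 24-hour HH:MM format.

At the standard offset (UTC−06:00), 01:15 UTC − 6h = 19:15 Velath standard time (rolling into the previous day, 28 April 2021).
The standard-time date in Velath, April 28, 2021, falls between 25 April and 6 November, so daylight saving is in effect and Velath is at UTC−05:00.
01:15 UTC − 5h = 20:15 local (rolling into the previous day, 28 April 2021).

20:15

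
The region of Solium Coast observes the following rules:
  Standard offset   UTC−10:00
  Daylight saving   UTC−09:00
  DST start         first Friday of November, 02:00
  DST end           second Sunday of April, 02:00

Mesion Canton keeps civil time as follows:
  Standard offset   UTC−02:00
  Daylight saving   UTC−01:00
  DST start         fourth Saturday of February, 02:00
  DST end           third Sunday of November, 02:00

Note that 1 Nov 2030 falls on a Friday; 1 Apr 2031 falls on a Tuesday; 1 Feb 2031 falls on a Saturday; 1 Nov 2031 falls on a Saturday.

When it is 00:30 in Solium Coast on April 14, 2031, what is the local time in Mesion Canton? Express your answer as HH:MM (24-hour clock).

09:30

1 November 2030 is a Friday, so the first Friday is November 1.
1 April 2031 is a Tuesday, so the first Sunday is April 6 and the second is April 13.
April 14, 2031 is outside the daylight-saving period (1 November 2030 – 13 April 2031), so Solium Coast is on standard time, UTC−10:00.
00:30 Solium Coast + 10h = 10:30 UTC.
1 February 2031 is a Saturday, so the first Saturday is February 1 and the fourth is February 22.
1 November 2031 is a Saturday, so the first Sunday is November 2 and the third is November 16.
At the standard offset (UTC−02:00), 10:30 UTC − 2h = 08:30 Mesion Canton standard time.
Daylight saving runs 22 February – 16 November; the standard-time date in Mesion Canton, April 14, 2031, is inside that window, so Mesion Canton is at UTC−01:00.
10:30 UTC − 1h = 09:30 Mesion Canton.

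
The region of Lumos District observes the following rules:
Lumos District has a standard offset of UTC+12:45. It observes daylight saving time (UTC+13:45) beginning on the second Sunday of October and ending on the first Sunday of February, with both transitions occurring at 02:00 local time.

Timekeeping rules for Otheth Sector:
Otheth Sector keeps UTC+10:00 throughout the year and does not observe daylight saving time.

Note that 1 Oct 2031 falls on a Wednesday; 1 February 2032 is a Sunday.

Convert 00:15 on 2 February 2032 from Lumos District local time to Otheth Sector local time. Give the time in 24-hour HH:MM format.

1 October 2031 is a Wednesday, so the first Sunday is October 5 and the second is October 12.
1 February 2032 is a Sunday, so the first Sunday is February 1.
Daylight saving runs 12 October 2031 – 1 February 2032; 2 February 2032 is outside that window, so Lumos District is on standard time at UTC+12:45.
00:15 Lumos District − 12h45m = 11:30 UTC (rolling into the previous day, 1 February 2032).
Otheth Sector stays on UTC+10:00 all year.
11:30 UTC + 10h = 21:30 Otheth Sector.

21:30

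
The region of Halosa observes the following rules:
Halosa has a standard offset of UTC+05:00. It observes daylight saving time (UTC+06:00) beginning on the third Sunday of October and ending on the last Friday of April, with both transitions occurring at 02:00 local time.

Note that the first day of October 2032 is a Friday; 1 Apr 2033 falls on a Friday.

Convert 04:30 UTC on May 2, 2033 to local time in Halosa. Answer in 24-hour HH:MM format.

1 October 2032 is a Friday, so the first Sunday is October 3 and the third is October 17.
1 April 2033 is a Friday, so Fridays fall on 1, 8, 15, 22, 29; the last is April 29.
At the standard offset (UTC+05:00), 04:30 UTC + 5h = 09:30 Halosa standard time.
The standard-time date in Halosa, May 2, 2033, is outside the daylight-saving period (17 October 2032 – 29 April 2033), so Halosa is on standard time, UTC+05:00.
04:30 UTC + 5h = 09:30 local.

09:30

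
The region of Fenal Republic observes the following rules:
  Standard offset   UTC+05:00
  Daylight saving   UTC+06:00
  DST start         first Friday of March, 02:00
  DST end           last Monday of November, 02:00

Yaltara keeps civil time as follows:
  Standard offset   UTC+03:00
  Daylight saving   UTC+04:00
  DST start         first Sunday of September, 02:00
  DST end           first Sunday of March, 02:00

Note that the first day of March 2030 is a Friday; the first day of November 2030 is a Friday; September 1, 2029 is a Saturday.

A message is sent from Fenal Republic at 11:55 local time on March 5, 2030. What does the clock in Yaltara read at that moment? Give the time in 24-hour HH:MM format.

08:55

1 March 2030 is a Friday, so the first Friday is March 1.
1 November 2030 is a Friday, so Mondays fall on 4, 11, 18, 25; the last is November 25.
March 5, 2030 falls between 1 March and 25 November, so daylight saving is in effect and Fenal Republic is at UTC+06:00.
11:55 Fenal Republic − 6h = 05:55 UTC.
1 September 2029 is a Saturday, so the first Sunday is September 2.
1 March 2030 is a Friday, so the first Sunday is March 3.
At the standard offset (UTC+03:00), 05:55 UTC + 3h = 08:55 Yaltara standard time.
The standard-time date in Yaltara, March 5, 2030, is outside the daylight-saving period (2 September 2029 – 3 March 2030), so Yaltara is on standard time, UTC+03:00.
05:55 UTC + 3h = 08:55 Yaltara.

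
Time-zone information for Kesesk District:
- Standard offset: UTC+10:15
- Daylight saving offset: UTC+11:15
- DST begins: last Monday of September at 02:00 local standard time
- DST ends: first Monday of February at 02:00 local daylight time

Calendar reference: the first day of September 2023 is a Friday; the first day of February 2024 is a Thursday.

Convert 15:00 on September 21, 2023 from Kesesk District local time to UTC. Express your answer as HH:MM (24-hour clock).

04:45

1 September 2023 is a Friday, so Mondays fall on 4, 11, 18, 25; the last is September 25.
1 February 2024 is a Thursday, so the first Monday is February 5.
Daylight saving runs 25 September 2023 – 5 February 2024; September 21, 2023 is outside that window, so Kesesk District is on standard time at UTC+10:15.
15:00 local − 10h15m = 04:45 UTC.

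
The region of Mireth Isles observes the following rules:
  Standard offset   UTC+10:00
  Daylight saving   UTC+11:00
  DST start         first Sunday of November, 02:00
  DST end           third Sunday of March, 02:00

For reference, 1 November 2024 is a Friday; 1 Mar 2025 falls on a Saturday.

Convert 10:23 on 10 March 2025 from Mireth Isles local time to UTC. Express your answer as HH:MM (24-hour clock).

23:23

1 November 2024 is a Friday, so the first Sunday is November 3.
1 March 2025 is a Saturday, so the first Sunday is March 2 and the third is March 16.
10 March 2025 lies within the daylight-saving period (3 November 2024 – 16 March 2025), so Mireth Isles is on daylight time, UTC+11:00.
10:23 local − 11h = 23:23 UTC (rolling into the previous day, 9 March 2025).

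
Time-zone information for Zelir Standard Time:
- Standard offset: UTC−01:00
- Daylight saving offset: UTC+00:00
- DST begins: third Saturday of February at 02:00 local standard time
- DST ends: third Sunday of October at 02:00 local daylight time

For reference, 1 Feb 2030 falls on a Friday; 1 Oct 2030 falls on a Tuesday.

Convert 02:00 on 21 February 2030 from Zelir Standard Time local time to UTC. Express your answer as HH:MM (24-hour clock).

1 February 2030 is a Friday, so the first Saturday is February 2 and the third is February 16.
1 October 2030 is a Tuesday, so the first Sunday is October 6 and the third is October 20.
21 February 2030 lies within the daylight-saving period (16 February – 20 October), so Zelir Standard Time is on daylight time, UTC+00:00.
02:00 local − 0h = 02:00 UTC.

02:00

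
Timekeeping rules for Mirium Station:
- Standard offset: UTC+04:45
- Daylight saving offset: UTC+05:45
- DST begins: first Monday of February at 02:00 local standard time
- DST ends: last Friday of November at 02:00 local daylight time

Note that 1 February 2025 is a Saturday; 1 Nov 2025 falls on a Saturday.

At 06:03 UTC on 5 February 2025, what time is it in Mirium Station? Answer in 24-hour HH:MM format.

11:48

1 February 2025 is a Saturday, so the first Monday is February 3.
1 November 2025 is a Saturday, so Fridays fall on 7, 14, 21, 28; the last is November 28.
At the standard offset (UTC+04:45), 06:03 UTC + 4h45m = 10:48 Mirium Station standard time.
The standard-time date in Mirium Station, 5 February 2025, lies within the daylight-saving period (3 February – 28 November), so Mirium Station is on daylight time, UTC+05:45.
06:03 UTC + 5h45m = 11:48 local.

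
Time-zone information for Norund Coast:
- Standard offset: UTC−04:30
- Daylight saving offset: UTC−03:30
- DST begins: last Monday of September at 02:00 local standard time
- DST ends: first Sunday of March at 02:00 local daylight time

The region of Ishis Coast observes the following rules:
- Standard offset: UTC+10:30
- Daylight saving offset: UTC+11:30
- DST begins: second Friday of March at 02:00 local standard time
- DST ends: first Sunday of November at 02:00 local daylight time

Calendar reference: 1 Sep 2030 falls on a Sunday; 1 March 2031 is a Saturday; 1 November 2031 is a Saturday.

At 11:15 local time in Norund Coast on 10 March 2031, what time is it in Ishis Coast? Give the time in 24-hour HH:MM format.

02:15

1 September 2030 is a Sunday, so Mondays fall on 2, 9, 16, 23, 30; the last is September 30.
1 March 2031 is a Saturday, so the first Sunday is March 2.
10 March 2031 does not fall between 30 September 2030 and 2 March 2031, so daylight saving is not in effect and Norund Coast is at UTC−04:30.
11:15 Norund Coast + 4h30m = 15:45 UTC.
1 March 2031 is a Saturday, so the first Friday is March 7 and the second is March 14.
1 November 2031 is a Saturday, so the first Sunday is November 2.
At the standard offset (UTC+10:30), 15:45 UTC + 10h30m = 02:15 Ishis Coast standard time (rolling into the next day, 11 March 2031).
The standard-time date in Ishis Coast, 11 March 2031, is outside the daylight-saving period (14 March – 2 November), so Ishis Coast is on standard time, UTC+10:30.
15:45 UTC + 10h30m = 02:15 Ishis Coast (rolling into the next day, 11 March 2031).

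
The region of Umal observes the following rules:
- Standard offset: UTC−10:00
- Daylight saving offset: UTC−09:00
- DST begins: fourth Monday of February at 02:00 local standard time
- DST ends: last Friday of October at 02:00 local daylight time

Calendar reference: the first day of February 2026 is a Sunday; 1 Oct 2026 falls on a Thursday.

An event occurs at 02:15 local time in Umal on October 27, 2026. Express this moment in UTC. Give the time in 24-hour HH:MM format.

1 February 2026 is a Sunday, so the first Monday is February 2 and the fourth is February 23.
1 October 2026 is a Thursday, so Fridays fall on 2, 9, 16, 23, 30; the last is October 30.
October 27, 2026 falls between 23 February and 30 October, so daylight saving is in effect and Umal is at UTC−09:00.
02:15 local + 9h = 11:15 UTC.

11:15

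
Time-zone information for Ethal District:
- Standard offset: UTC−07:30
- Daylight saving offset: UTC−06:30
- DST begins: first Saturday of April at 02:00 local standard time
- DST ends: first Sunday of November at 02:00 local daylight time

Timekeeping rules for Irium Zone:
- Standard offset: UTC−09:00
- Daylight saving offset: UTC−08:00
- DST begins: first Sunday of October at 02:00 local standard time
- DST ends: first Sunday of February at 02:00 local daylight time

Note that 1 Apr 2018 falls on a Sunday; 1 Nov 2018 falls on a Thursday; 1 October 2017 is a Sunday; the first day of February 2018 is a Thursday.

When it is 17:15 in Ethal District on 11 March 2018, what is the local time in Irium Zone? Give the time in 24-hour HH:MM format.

15:45

1 April 2018 is a Sunday, so the first Saturday is April 7.
1 November 2018 is a Thursday, so the first Sunday is November 4.
Daylight saving runs 7 April – 4 November; 11 March 2018 is outside that window, so Ethal District is on standard time at UTC−07:30.
17:15 Ethal District + 7h30m = 00:45 UTC (rolling into the next day, 12 March 2018).
1 October 2017 is a Sunday, so the first Sunday is October 1.
1 February 2018 is a Thursday, so the first Sunday is February 4.
At the standard offset (UTC−09:00), 00:45 UTC − 9h = 15:45 Irium Zone standard time (rolling into the previous day, 11 March 2018).
Daylight saving runs 1 October 2017 – 4 February 2018; the standard-time date in Irium Zone, 11 March 2018, is outside that window, so Irium Zone is on standard time at UTC−09:00.
00:45 UTC − 9h = 15:45 Irium Zone (rolling into the previous day, 11 March 2018).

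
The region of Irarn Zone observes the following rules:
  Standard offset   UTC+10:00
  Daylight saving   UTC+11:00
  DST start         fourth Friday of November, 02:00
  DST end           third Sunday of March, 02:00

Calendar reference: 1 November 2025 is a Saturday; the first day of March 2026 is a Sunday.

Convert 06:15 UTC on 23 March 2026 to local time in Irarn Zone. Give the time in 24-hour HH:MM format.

1 November 2025 is a Saturday, so the first Friday is November 7 and the fourth is November 28.
1 March 2026 is a Sunday, so the first Sunday is March 1 and the third is March 15.
At the standard offset (UTC+10:00), 06:15 UTC + 10h = 16:15 Irarn Zone standard time.
Daylight saving runs 28 November 2025 – 15 March 2026; the standard-time date in Irarn Zone, 23 March 2026, is outside that window, so Irarn Zone is on standard time at UTC+10:00.
06:15 UTC + 10h = 16:15 local.

16:15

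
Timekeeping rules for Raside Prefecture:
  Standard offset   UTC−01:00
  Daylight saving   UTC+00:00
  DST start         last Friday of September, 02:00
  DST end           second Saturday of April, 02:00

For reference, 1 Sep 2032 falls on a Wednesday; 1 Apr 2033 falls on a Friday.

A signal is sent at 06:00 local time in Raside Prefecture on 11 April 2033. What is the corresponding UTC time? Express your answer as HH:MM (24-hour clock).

07:00

1 September 2032 is a Wednesday, so Fridays fall on 3, 10, 17, 24; the last is September 24.
1 April 2033 is a Friday, so the first Saturday is April 2 and the second is April 9.
Daylight saving runs 24 September 2032 – 9 April 2033; 11 April 2033 is outside that window, so Raside Prefecture is on standard time at UTC−01:00.
06:00 local + 1h = 07:00 UTC.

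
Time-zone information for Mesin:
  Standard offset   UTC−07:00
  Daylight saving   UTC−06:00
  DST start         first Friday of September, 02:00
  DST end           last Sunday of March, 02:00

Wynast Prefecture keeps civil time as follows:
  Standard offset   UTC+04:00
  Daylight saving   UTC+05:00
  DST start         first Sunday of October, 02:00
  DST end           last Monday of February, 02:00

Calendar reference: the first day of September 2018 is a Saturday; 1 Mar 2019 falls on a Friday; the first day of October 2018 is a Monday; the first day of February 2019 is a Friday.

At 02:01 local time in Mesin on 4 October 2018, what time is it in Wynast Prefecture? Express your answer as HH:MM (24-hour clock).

1 September 2018 is a Saturday, so the first Friday is September 7.
1 March 2019 is a Friday, so Sundays fall on 3, 10, 17, 24, 31; the last is March 31.
4 October 2018 falls between 7 September 2018 and 31 March 2019, so daylight saving is in effect and Mesin is at UTC−06:00.
02:01 Mesin + 6h = 08:01 UTC.
1 October 2018 is a Monday, so the first Sunday is October 7.
1 February 2019 is a Friday, so Mondays fall on 4, 11, 18, 25; the last is February 25.
At the standard offset (UTC+04:00), 08:01 UTC + 4h = 12:01 Wynast Prefecture standard time.
The standard-time date in Wynast Prefecture, 4 October 2018, is outside the daylight-saving period (7 October 2018 – 25 February 2019), so Wynast Prefecture is on standard time, UTC+04:00.
08:01 UTC + 4h = 12:01 Wynast Prefecture.

12:01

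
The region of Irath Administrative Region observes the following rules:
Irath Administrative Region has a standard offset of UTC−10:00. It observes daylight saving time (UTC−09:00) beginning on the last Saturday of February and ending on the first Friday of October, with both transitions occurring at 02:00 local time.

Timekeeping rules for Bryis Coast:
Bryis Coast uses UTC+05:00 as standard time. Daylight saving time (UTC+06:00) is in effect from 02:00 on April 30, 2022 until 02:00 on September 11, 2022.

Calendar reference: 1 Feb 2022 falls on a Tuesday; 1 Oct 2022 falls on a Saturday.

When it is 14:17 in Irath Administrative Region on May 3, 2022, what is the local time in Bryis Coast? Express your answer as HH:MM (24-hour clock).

05:17

1 February 2022 is a Tuesday, so Saturdays fall on 5, 12, 19, 26; the last is February 26.
1 October 2022 is a Saturday, so the first Friday is October 7.
May 3, 2022 lies within the daylight-saving period (26 February – 7 October), so Irath Administrative Region is on daylight time, UTC−09:00.
14:17 Irath Administrative Region + 9h = 23:17 UTC.
At the standard offset (UTC+05:00), 23:17 UTC + 5h = 04:17 Bryis Coast standard time (rolling into the next day, 4 May 2022).
Daylight saving runs 30 April – 11 September; the standard-time date in Bryis Coast, May 4, 2022, is inside that window, so Bryis Coast is at UTC+06:00.
23:17 UTC + 6h = 05:17 Bryis Coast (rolling into the next day, 4 May 2022).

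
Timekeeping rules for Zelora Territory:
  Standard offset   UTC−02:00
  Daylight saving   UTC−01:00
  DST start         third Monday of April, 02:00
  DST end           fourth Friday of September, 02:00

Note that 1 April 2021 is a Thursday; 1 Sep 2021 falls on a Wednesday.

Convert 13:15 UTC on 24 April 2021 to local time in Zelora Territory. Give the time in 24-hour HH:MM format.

12:15

1 April 2021 is a Thursday, so the first Monday is April 5 and the third is April 19.
1 September 2021 is a Wednesday, so the first Friday is September 3 and the fourth is September 24.
At the standard offset (UTC−02:00), 13:15 UTC − 2h = 11:15 Zelora Territory standard time.
The standard-time date in Zelora Territory, 24 April 2021, lies within the daylight-saving period (19 April – 24 September), so Zelora Territory is on daylight time, UTC−01:00.
13:15 UTC − 1h = 12:15 local.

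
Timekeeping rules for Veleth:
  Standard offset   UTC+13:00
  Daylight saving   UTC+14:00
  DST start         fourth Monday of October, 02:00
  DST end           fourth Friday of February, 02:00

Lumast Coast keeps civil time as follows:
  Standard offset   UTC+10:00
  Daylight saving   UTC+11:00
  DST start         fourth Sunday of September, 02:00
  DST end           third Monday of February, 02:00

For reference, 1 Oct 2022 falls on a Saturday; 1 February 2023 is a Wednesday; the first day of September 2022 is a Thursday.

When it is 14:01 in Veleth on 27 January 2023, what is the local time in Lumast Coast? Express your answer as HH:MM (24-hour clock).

11:01

1 October 2022 is a Saturday, so the first Monday is October 3 and the fourth is October 24.
1 February 2023 is a Wednesday, so the first Friday is February 3 and the fourth is February 24.
27 January 2023 falls between 24 October 2022 and 24 February 2023, so daylight saving is in effect and Veleth is at UTC+14:00.
14:01 Veleth − 14h = 00:01 UTC.
1 September 2022 is a Thursday, so the first Sunday is September 4 and the fourth is September 25.
1 February 2023 is a Wednesday, so the first Monday is February 6 and the third is February 20.
At the standard offset (UTC+10:00), 00:01 UTC + 10h = 10:01 Lumast Coast standard time.
Daylight saving runs 25 September 2022 – 20 February 2023; the standard-time date in Lumast Coast, 27 January 2023, is inside that window, so Lumast Coast is at UTC+11:00.
00:01 UTC + 11h = 11:01 Lumast Coast.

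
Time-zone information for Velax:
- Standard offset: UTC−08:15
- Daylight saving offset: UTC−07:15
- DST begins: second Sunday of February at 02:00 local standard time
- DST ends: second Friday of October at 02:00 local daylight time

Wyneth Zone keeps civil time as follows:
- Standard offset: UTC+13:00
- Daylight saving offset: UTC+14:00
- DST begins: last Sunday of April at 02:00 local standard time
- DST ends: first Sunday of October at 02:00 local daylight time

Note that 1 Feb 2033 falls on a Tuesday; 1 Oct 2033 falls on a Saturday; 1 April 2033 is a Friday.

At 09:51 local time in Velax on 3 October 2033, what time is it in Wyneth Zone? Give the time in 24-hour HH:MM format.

1 February 2033 is a Tuesday, so the first Sunday is February 6 and the second is February 13.
1 October 2033 is a Saturday, so the first Friday is October 7 and the second is October 14.
3 October 2033 lies within the daylight-saving period (13 February – 14 October), so Velax is on daylight time, UTC−07:15.
09:51 Velax + 7h15m = 17:06 UTC.
1 April 2033 is a Friday, so Sundays fall on 3, 10, 17, 24; the last is April 24.
1 October 2033 is a Saturday, so the first Sunday is October 2.
At the standard offset (UTC+13:00), 17:06 UTC + 13h = 06:06 Wyneth Zone standard time (rolling into the next day, 4 October 2033).
The standard-time date in Wyneth Zone, 4 October 2033, does not fall between 24 April and 2 October, so daylight saving is not in effect and Wyneth Zone is at UTC+13:00.
17:06 UTC + 13h = 06:06 Wyneth Zone (rolling into the next day, 4 October 2033).

06:06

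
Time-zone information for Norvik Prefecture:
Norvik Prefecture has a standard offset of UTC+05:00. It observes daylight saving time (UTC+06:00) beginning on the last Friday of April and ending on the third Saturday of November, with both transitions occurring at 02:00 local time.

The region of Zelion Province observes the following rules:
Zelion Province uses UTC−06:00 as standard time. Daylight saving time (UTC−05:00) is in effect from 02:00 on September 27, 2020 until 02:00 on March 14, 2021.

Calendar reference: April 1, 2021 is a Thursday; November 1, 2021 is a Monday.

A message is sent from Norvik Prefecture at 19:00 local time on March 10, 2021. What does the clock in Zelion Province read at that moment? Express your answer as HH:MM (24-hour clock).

1 April 2021 is a Thursday, so Fridays fall on 2, 9, 16, 23, 30; the last is April 30.
1 November 2021 is a Monday, so the first Saturday is November 6 and the third is November 20.
March 10, 2021 is outside the daylight-saving period (30 April – 20 November), so Norvik Prefecture is on standard time, UTC+05:00.
19:00 Norvik Prefecture − 5h = 14:00 UTC.
At the standard offset (UTC−06:00), 14:00 UTC − 6h = 08:00 Zelion Province standard time.
The standard-time date in Zelion Province, March 10, 2021, falls between 27 September 2020 and 14 March 2021, so daylight saving is in effect and Zelion Province is at UTC−05:00.
14:00 UTC − 5h = 09:00 Zelion Province.

09:00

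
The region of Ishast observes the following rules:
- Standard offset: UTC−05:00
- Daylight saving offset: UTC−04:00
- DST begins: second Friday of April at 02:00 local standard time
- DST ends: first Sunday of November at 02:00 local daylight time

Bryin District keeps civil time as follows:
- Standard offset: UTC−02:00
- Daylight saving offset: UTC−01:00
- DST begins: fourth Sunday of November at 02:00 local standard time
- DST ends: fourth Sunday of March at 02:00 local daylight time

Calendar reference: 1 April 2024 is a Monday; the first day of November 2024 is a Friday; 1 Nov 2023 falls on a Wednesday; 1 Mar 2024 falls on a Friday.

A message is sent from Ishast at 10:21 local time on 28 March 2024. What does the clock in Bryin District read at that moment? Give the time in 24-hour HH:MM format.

1 April 2024 is a Monday, so the first Friday is April 5 and the second is April 12.
1 November 2024 is a Friday, so the first Sunday is November 3.
Daylight saving runs 12 April – 3 November; 28 March 2024 is outside that window, so Ishast is on standard time at UTC−05:00.
10:21 Ishast + 5h = 15:21 UTC.
1 November 2023 is a Wednesday, so the first Sunday is November 5 and the fourth is November 26.
1 March 2024 is a Friday, so the first Sunday is March 3 and the fourth is March 24.
At the standard offset (UTC−02:00), 15:21 UTC − 2h = 13:21 Bryin District standard time.
Daylight saving runs 26 November 2023 – 24 March 2024; the standard-time date in Bryin District, 28 March 2024, is outside that window, so Bryin District is on standard time at UTC−02:00.
15:21 UTC − 2h = 13:21 Bryin District.

13:21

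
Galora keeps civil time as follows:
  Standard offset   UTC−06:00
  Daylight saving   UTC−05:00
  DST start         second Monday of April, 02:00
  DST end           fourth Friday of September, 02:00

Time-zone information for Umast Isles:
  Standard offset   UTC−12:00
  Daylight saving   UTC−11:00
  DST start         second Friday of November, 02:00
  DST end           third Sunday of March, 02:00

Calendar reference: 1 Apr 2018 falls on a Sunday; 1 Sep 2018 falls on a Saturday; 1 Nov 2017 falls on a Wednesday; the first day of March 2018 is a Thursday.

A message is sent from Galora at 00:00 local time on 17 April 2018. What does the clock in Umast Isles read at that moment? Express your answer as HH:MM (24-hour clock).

17:00

1 April 2018 is a Sunday, so the first Monday is April 2 and the second is April 9.
1 September 2018 is a Saturday, so the first Friday is September 7 and the fourth is September 28.
17 April 2018 lies within the daylight-saving period (9 April – 28 September), so Galora is on daylight time, UTC−05:00.
00:00 Galora + 5h = 05:00 UTC.
1 November 2017 is a Wednesday, so the first Friday is November 3 and the second is November 10.
1 March 2018 is a Thursday, so the first Sunday is March 4 and the third is March 18.
At the standard offset (UTC−12:00), 05:00 UTC − 12h = 17:00 Umast Isles standard time (rolling into the previous day, 16 April 2018).
Daylight saving runs 10 November 2017 – 18 March 2018; the standard-time date in Umast Isles, 16 April 2018, is outside that window, so Umast Isles is on standard time at UTC−12:00.
05:00 UTC − 12h = 17:00 Umast Isles (rolling into the previous day, 16 April 2018).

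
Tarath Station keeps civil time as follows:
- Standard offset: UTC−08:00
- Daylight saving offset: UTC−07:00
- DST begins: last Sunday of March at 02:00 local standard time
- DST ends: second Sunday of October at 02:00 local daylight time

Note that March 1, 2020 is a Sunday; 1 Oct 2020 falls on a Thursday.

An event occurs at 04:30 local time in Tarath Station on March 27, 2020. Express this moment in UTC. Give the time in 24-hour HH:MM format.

12:30

1 March 2020 is a Sunday, so Sundays fall on 1, 8, 15, 22, 29; the last is March 29.
1 October 2020 is a Thursday, so the first Sunday is October 4 and the second is October 11.
Daylight saving runs 29 March – 11 October; March 27, 2020 is outside that window, so Tarath Station is on standard time at UTC−08:00.
04:30 local + 8h = 12:30 UTC.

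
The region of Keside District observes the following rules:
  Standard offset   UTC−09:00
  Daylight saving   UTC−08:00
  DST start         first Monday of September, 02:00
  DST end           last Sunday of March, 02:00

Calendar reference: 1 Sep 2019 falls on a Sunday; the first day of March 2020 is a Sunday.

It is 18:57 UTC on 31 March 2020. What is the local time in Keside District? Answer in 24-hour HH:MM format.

1 September 2019 is a Sunday, so the first Monday is September 2.
1 March 2020 is a Sunday, so Sundays fall on 1, 8, 15, 22, 29; the last is March 29.
At the standard offset (UTC−09:00), 18:57 UTC − 9h = 09:57 Keside District standard time.
The standard-time date in Keside District, 31 March 2020, does not fall between 2 September 2019 and 29 March 2020, so daylight saving is not in effect and Keside District is at UTC−09:00.
18:57 UTC − 9h = 09:57 local.

09:57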